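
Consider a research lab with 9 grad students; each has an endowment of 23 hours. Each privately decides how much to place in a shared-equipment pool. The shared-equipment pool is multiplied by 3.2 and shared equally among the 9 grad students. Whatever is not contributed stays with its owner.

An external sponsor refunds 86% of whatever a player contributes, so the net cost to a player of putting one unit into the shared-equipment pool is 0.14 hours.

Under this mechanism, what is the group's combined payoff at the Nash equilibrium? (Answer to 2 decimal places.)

With the mechanism, a contributed unit returns (3.2/9) / 0.14 = 2.5397 per unit of net cost to the contributor — now above 1 — so contributing fully is weakly dominant for every player.
So the Nash equilibrium is full contribution by all 9; the group earns 9 × (23 × 0.86 + 3.2 × 23) = 840.42.

840.42 hours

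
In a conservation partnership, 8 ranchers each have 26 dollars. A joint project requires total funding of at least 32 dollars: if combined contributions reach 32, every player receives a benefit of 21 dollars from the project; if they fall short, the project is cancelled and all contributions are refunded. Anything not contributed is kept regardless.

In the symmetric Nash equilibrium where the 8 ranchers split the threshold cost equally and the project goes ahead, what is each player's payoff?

43 dollars

Equal share of the threshold: 32/8 = 4.
At this profile no one gains by cutting their contribution: any cut drops the total below 32, the project is cancelled, contributions are refunded, and the deviator ends with 26, which is less than 26 − 4 + 21 = 43. Contributing more than 4 just wastes the excess. So contributing exactly 4 is a best response.
Each player's payoff: 26 − 4 + 21 = 43.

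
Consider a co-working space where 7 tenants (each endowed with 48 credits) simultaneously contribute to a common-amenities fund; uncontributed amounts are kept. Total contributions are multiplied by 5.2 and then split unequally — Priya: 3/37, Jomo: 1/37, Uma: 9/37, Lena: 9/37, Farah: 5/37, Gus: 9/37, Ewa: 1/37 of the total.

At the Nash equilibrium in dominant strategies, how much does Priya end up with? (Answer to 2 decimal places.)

108.71 credits

For player j, contributing a unit is worthwhile iff 5.2 × (j's share) ≥ 1, i.e. iff j's share is at least 0.1923.
The shares above 0.1923 belong to Uma, Lena and Gus, contributing 48 each; the remaining 4 contribute 0. Total contributed: 144.
Priya keeps 48 and receives 5.2 × 144 × 3/37 = 60.71 from the common-amenities fund, for a payoff of 108.71.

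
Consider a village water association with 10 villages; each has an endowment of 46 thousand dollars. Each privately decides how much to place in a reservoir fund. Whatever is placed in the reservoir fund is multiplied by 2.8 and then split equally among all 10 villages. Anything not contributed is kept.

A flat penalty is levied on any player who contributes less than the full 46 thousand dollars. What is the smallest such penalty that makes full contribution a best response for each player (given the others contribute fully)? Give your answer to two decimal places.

Given the others contribute fully, the best deviation is to contribute 0 (any partial contribution still incurs the fine and gives up units whose private return 0.2800 is below 1).
Deviating from 46 to 0 saves 46 thousand dollars but forfeits the deviator's share of the drop in the reservoir fund: 2.8/10 × 46 = 12.88.
So the deviation gain is 46 − 12.88 = 33.12, and the fine must be at least 33.12 thousand dollars to wipe it out.

33.12 thousand dollars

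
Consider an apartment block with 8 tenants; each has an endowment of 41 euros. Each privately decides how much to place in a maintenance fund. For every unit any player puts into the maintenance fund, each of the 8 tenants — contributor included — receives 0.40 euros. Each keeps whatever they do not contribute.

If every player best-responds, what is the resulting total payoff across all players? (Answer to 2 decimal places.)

The private return per contributed unit is 0.40 < 1, so contributing 0 is dominant for every player. At the Nash equilibrium everyone keeps their 41, and the group total is 8 × 41 = 328.

328.00 euros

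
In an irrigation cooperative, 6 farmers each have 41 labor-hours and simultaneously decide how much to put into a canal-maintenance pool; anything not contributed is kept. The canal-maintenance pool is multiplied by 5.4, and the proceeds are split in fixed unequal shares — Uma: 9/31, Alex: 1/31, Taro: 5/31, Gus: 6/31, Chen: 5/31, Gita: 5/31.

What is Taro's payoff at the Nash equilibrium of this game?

112.42 labor-hours

Each unit j contributes comes back to j as 5.4 × (j's share), so j prefers to contribute only if that share exceeds 1/5.4 = 0.1852; otherwise keeping the unit dominates.
Uma and Gus are above the threshold, contributing 41 each; the remaining 4 contribute 0. Total contributed: 82.
Taro keeps 41 and receives 5.4 × 82 × 5/31 = 71.42 from the canal-maintenance pool, for a payoff of 112.42.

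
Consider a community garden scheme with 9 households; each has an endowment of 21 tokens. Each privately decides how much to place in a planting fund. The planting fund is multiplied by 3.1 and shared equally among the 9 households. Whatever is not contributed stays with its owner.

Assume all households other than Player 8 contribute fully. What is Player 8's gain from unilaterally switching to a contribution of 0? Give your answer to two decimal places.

Switching from a contribution of 21 to 0 lets Player 8 keep an extra 21 tokens, but lowers the planting fund by 21, which costs Player 8 their own share of that drop: 3.1/9 × 21 = 7.23.
Net gain = 21 − 7.23 = 13.77. The private return per contributed unit (0.3444) is below 1, so free-riding is indeed the best response regardless of what the others do.

13.77 tokens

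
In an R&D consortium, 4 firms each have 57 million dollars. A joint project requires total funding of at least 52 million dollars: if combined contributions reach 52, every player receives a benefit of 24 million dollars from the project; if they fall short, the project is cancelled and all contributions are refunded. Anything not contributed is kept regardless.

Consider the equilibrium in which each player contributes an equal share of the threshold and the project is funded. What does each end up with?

Equal share of the threshold: 52/4 = 13.
At this profile no one gains by cutting their contribution: any cut drops the total below 52, the project is cancelled, contributions are refunded, and the deviator ends with 57, which is less than 57 − 13 + 24 = 68. Contributing more than 13 just wastes the excess. So contributing exactly 13 is a best response.
Each player's payoff: 57 − 13 + 24 = 68.

68 million dollars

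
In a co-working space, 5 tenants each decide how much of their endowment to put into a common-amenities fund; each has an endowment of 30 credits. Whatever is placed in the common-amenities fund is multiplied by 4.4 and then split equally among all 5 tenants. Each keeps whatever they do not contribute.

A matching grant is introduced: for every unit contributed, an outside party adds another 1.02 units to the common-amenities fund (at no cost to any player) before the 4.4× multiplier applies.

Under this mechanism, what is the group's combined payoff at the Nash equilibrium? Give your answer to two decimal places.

With the mechanism, a contributed unit returns 4.4 × 2.02 / 5 = 1.7776 per unit of net cost to the contributor — now above 1 — so contributing fully is weakly dominant for every player.
At the Nash equilibrium everyone contributes 30. Group total payoff = 4.4 × 2.02 × 150 = 1333.20.

1333.20 credits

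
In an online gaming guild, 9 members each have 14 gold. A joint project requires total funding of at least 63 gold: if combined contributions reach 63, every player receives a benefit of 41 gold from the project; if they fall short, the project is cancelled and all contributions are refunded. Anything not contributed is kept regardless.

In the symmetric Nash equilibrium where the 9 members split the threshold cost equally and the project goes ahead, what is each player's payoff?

Equal share of the threshold: 63/9 = 7.
At this profile no one gains by cutting their contribution: any cut drops the total below 63, the project is cancelled, contributions are refunded, and the deviator ends with 14, which is less than 14 − 7 + 41 = 48. Contributing more than 7 just wastes the excess. So contributing exactly 7 is a best response.
Each player's payoff: 14 − 7 + 41 = 48.

48 gold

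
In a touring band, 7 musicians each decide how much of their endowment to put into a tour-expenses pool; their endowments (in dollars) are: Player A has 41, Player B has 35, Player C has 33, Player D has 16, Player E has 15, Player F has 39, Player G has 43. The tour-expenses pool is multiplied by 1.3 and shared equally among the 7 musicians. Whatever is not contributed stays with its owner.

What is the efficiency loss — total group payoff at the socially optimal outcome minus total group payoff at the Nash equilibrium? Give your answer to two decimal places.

The private return per contributed unit is 1.3/7 = 0.1857 < 1 for every player regardless of endowment, so the Nash equilibrium is zero contribution and the group total is Σ E_j = 41 + 35 + 33 + 16 + 15 + 39 + 43 = 222.
Each contributed unit returns 1.300 to the group, so the social optimum is full contribution by everyone: group total = 1.300 × 222 = 288.60.
Efficiency loss = (1.300 − 1) × 222 = 66.60.

66.60 dollars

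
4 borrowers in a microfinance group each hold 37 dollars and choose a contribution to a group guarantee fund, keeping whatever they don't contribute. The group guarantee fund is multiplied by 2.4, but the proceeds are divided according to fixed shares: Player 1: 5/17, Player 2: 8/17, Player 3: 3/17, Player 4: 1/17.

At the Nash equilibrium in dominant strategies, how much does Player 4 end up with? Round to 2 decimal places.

42.22 dollars

A player with share s gets back 2.4·s per unit contributed, so full contribution is dominant for anyone with s > 1/2.4 = 0.4167 and zero contribution is dominant for anyone below.
The only share above 0.4167 is Player 2's 8/17, contributing 37; the remaining 3 contribute 0. Total contributed: 37.
Player 4 keeps 37 and receives 2.4 × 37 × 1/17 = 5.22 from the group guarantee fund, for a payoff of 42.22.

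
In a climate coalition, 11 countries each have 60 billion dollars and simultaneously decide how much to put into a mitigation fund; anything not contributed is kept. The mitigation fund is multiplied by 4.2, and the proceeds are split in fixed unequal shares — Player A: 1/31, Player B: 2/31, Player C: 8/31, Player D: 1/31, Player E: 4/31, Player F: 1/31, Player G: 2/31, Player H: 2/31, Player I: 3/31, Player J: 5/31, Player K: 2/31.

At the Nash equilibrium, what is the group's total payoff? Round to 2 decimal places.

852.00 billion dollars

For player j, contributing a unit is worthwhile iff 4.2 × (j's share) ≥ 1, i.e. iff j's share is at least 0.2381.
Player C alone (share 8/31) is above the threshold, contributing 60; the remaining 10 contribute 0. Total contributed: 60.
The mitigation fund pays out 4.2 × 60 = 252.00 in total (split across the unequal shares, but the aggregate is all that matters for the group sum).
The 10 free-riders keep 60 each, adding 600. Group total = 600 + 252.00 = 852.00.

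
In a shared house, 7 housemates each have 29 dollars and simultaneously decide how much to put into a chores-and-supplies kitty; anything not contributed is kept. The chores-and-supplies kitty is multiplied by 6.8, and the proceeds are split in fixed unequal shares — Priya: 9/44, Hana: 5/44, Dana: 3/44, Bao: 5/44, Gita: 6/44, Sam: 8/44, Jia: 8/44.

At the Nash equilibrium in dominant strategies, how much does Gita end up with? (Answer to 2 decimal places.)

109.67 dollars

A player with share s gets back 6.8·s per unit contributed, so full contribution is dominant for anyone with s > 1/6.8 = 0.1471 and zero contribution is dominant for anyone below.
The shares above 0.1471 belong to Priya, Sam and Jia, contributing 29 each; the remaining 4 contribute 0. Total contributed: 87.
Gita keeps 29 and receives 6.8 × 87 × 6/44 = 80.67 from the chores-and-supplies kitty, for a payoff of 109.67.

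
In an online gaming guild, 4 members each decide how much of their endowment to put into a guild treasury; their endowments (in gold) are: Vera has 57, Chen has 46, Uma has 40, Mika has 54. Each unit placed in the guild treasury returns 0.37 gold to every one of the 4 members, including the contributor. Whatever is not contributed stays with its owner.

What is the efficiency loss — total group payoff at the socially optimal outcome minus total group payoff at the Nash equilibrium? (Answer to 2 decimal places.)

The private return per contributed unit is 0.37 < 1 for everyone, so the Nash equilibrium is zero contribution and the group total is Σ E_j = 57 + 46 + 40 + 54 = 197.
Each contributed unit returns 1.480 to the group, so the social optimum is full contribution by everyone: group total = 1.480 × 197 = 291.56.
Efficiency loss = (1.480 − 1) × 197 = 94.56.

94.56 gold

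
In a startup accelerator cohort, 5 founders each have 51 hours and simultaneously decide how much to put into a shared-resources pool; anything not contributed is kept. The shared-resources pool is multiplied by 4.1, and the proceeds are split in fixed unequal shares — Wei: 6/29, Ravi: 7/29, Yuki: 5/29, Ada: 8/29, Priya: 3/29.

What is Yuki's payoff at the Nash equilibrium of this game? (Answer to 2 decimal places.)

87.05 hours

For player j, contributing a unit is worthwhile iff 4.1 × (j's share) ≥ 1, i.e. iff j's share is at least 0.2439.
The only share above 0.2439 is Ada's 8/29, contributing 51; the remaining 4 contribute 0. Total contributed: 51.
Yuki keeps 51 and receives 4.1 × 51 × 5/29 = 36.05 from the shared-resources pool, for a payoff of 87.05.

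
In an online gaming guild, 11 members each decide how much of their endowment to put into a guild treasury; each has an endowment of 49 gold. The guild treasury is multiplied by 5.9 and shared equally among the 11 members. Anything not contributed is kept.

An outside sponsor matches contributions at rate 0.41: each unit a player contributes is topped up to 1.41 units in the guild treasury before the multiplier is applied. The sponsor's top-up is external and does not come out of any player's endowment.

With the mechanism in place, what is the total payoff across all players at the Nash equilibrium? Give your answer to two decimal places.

Even with the mechanism, each unit contributed returns only 5.9 × 1.41 / 11 = 0.7563 per unit of net cost, so contributing nothing is still dominant.
At the Nash equilibrium no one contributes; group total payoff = 11 × 49 = 539.

539.00 gold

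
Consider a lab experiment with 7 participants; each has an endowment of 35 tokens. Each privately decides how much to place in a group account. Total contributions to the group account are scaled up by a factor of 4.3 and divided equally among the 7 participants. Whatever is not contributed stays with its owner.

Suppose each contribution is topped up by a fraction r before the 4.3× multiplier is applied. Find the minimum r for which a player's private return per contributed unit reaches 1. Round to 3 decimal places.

0.628

With matching at rate r, one contributed unit becomes (1 + r) in the group account and returns 4.3 × (1 + r) / 7 to the contributor.
Setting this equal to 1: 1 + r = 7/4.3 = 1.6279.
So the minimum matching rate is r = 1.6279 − 1 = 0.628.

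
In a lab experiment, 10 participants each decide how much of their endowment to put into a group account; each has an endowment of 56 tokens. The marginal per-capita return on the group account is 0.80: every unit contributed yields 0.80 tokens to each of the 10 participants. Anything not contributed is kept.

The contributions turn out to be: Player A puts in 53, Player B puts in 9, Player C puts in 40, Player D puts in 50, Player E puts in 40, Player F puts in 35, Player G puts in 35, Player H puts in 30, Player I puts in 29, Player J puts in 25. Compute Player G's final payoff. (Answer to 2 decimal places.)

297.80 tokens

Total contributed: 53 + 9 + 40 + 50 + 40 + 35 + 35 + 30 + 29 + 25 = 346.
Each receives 0.80 × 346 = 276.80 from the group account.
Player G keeps 56 − 35 = 21, so Player G's payoff is 21 + 276.80 = 297.80.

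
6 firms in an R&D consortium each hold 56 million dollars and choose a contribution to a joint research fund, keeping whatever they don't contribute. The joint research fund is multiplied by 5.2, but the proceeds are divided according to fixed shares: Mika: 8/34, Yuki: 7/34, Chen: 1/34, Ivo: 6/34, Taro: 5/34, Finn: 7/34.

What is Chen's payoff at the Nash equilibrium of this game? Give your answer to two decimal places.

A player with share s gets back 5.2·s per unit contributed, so full contribution is dominant for anyone with s > 1/5.2 = 0.1923 and zero contribution is dominant for anyone below.
The shares above 0.1923 belong to Mika, Yuki and Finn, contributing 56 each; the remaining 3 contribute 0. Total contributed: 168.
Chen keeps 56 and receives 5.2 × 168 × 1/34 = 25.69 from the joint research fund, for a payoff of 81.69.

81.69 million dollars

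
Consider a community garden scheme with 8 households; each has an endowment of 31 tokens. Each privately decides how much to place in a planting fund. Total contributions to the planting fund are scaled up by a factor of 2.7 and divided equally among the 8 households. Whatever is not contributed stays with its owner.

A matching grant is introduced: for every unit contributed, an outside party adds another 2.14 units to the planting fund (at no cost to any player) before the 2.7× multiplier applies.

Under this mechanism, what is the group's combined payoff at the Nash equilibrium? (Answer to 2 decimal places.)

With the mechanism, a contributed unit returns 2.7 × 3.14 / 8 = 1.0598 per unit of net cost to the contributor — now above 1 — so contributing fully is weakly dominant for every player.
At the Nash equilibrium everyone contributes 31. Group total payoff = 2.7 × 3.14 × 248 = 2102.54.

2102.54 tokens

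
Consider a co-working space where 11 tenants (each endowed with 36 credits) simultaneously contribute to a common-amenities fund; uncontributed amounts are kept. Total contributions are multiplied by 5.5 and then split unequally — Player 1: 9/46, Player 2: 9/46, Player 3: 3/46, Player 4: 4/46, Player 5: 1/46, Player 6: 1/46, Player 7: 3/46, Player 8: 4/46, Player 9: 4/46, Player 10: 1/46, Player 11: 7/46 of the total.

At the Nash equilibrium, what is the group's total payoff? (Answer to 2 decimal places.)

720.00 credits

A player with share s gets back 5.5·s per unit contributed, so full contribution is dominant for anyone with s > 1/5.5 = 0.1818 and zero contribution is dominant for anyone below.
Player 1 and Player 2 clear that bar, contributing 36 each; the remaining 9 contribute 0. Total contributed: 72.
The common-amenities fund pays out 5.5 × 72 = 396.00 in total (split across the unequal shares, but the aggregate is all that matters for the group sum).
The 9 free-riders keep 36 each, adding 324. Group total = 324 + 396.00 = 720.00.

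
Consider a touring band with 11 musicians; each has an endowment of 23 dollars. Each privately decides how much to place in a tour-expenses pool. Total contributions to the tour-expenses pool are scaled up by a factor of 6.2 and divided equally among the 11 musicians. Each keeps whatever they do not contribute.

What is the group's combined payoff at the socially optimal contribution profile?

1568.60 dollars

Each contributed unit returns 6.200 to the group as a whole (0.5636 to each of 11 players), which exceeds 1, so the social optimum is full contribution: group total = 6.200 × 253 = 1568.60.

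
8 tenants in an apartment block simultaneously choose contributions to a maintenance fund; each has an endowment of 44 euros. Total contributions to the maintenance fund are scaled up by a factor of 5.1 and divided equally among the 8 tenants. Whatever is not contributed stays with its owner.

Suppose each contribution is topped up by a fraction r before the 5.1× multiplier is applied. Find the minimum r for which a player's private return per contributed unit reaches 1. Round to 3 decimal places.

0.569

With matching at rate r, one contributed unit becomes (1 + r) in the maintenance fund and returns 5.1 × (1 + r) / 8 to the contributor.
Setting this equal to 1: 1 + r = 8/5.1 = 1.5686.
So the minimum matching rate is r = 1.5686 − 1 = 0.569.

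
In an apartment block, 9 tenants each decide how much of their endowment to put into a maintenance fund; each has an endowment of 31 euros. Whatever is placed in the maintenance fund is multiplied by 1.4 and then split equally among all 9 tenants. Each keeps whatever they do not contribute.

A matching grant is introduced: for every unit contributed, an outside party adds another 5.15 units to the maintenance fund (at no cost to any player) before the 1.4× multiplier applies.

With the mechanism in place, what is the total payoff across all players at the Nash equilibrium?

279.00 euros

Even with the mechanism, each unit contributed returns only 1.4 × 6.15 / 9 = 0.9567 per unit of net cost, so contributing nothing is still dominant.
Everyone keeps their endowment and the group total is 9 × 31 = 279.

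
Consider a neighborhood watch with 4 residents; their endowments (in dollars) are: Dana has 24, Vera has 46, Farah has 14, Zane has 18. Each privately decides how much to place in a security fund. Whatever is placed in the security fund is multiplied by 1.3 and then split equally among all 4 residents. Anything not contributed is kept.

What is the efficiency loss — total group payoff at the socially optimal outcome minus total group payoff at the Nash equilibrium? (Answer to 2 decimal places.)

30.60 dollars

The private return per contributed unit is 1.3/4 = 0.3250 < 1 for every player regardless of endowment, so the Nash equilibrium is zero contribution and the group total is Σ E_j = 24 + 46 + 14 + 18 = 102.
Each contributed unit returns 1.300 to the group, so the social optimum is full contribution by everyone: group total = 1.300 × 102 = 132.60.
Efficiency loss = (1.300 − 1) × 102 = 30.60.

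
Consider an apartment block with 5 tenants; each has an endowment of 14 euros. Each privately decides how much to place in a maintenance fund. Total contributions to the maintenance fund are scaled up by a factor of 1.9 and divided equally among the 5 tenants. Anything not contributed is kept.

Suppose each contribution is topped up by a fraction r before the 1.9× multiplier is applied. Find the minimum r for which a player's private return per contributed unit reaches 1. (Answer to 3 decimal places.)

With matching at rate r, one contributed unit becomes (1 + r) in the maintenance fund and returns 1.9 × (1 + r) / 5 to the contributor.
Setting this equal to 1: 1 + r = 5/1.9 = 2.6316.
So the minimum matching rate is r = 2.6316 − 1 = 1.632.

1.632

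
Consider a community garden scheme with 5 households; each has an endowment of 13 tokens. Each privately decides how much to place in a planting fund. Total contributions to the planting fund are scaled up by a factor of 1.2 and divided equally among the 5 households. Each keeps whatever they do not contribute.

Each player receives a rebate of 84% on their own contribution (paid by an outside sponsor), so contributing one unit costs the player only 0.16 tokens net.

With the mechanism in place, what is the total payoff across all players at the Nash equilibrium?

132.60 tokens

The effective private return per unit is now (1.2/5) / 0.16 = 1.5000 > 1, so every player's dominant strategy flips to full contribution.
So the Nash equilibrium is full contribution by all 5; the group earns 5 × (13 × 0.84 + 1.2 × 13) = 132.60.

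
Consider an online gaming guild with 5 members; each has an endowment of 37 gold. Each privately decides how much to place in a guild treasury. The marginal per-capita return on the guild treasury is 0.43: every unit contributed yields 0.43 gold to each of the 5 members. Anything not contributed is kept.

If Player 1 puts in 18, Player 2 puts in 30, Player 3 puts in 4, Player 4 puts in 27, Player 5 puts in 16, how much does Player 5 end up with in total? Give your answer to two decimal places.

Total contributed: 18 + 30 + 4 + 27 + 16 = 95.
Each receives 0.43 × 95 = 40.85 from the guild treasury.
Player 5 keeps 37 − 16 = 21, so Player 5's payoff is 21 + 40.85 = 61.85.

61.85 gold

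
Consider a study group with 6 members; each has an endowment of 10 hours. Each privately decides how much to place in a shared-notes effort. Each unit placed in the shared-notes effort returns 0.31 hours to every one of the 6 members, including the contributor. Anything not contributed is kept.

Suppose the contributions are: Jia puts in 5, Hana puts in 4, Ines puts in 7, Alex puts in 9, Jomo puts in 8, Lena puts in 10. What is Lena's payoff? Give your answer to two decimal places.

13.33 hours

Total contributed: 5 + 4 + 7 + 9 + 8 + 10 = 43.
Each receives 0.31 × 43 = 13.33 from the shared-notes effort.
Lena keeps 10 − 10 = 0, so Lena's payoff is 0 + 13.33 = 13.33.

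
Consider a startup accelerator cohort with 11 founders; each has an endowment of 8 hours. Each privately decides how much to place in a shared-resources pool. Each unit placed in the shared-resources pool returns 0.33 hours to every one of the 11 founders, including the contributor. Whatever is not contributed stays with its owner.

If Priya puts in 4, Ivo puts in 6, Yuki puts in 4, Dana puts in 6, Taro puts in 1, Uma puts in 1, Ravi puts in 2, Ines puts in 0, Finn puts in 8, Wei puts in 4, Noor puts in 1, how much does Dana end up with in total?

Total contributed: 4 + 6 + 4 + 6 + 1 + 1 + 2 + 0 + 8 + 4 + 1 = 37.
Each receives 0.33 × 37 = 12.21 from the shared-resources pool.
Dana keeps 8 − 6 = 2, so Dana's payoff is 2 + 12.21 = 14.21.

14.21 hours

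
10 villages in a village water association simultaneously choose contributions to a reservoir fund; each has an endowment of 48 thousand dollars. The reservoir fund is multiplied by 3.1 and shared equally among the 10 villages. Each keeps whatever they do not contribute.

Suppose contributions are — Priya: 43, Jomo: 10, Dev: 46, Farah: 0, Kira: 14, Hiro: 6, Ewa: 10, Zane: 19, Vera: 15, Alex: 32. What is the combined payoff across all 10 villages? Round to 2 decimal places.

889.50 thousand dollars

Total contributed: 43 + 10 + 46 + 0 + 14 + 6 + 10 + 19 + 15 + 32 = 195; total kept: 10 × 48 − 195 = 285.
The reservoir fund pays out 3.1 × 195 = 604.50 in aggregate.
Group total = 285 + 604.50 = 889.50.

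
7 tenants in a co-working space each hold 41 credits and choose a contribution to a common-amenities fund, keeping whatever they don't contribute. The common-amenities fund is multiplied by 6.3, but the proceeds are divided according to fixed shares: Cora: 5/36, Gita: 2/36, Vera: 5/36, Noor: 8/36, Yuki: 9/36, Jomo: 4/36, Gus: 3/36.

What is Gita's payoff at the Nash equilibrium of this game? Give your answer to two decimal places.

Player j's private return per contributed unit is 6.3 × (j's share). Contributing is weakly dominant for j when that share is at least 1/6.3 = 0.1587, and contributing 0 is dominant otherwise.
Noor and Yuki clear that bar, contributing 41 each; the remaining 5 contribute 0. Total contributed: 82.
Gita keeps 41 and receives 6.3 × 82 × 2/36 = 28.70 from the common-amenities fund, for a payoff of 69.70.

69.70 credits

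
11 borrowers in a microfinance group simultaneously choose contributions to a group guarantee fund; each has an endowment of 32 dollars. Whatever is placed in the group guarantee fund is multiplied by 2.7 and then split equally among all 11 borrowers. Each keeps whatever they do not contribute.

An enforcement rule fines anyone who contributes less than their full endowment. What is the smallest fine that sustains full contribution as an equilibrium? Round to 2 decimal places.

Given the others contribute fully, the best deviation is to contribute 0 (any partial contribution still incurs the fine and gives up units whose private return 0.2455 is below 1).
Deviating from 32 to 0 saves 32 dollars but forfeits the deviator's share of the drop in the group guarantee fund: 2.7/11 × 32 = 7.85.
So the deviation gain is 32 − 7.85 = 24.15, and the fine must be at least 24.15 dollars to wipe it out.

24.15 dollars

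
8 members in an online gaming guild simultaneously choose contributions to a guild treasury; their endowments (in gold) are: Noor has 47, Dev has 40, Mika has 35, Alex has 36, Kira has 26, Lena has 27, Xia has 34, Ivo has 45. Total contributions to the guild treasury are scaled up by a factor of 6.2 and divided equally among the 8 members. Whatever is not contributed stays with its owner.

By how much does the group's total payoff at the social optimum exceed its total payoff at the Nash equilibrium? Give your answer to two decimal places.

The private return per contributed unit is 6.2/8 = 0.7750 < 1 for every player regardless of endowment, so the Nash equilibrium is zero contribution and the group total is Σ E_j = 47 + 40 + 35 + 36 + 26 + 27 + 34 + 45 = 290.
Each contributed unit returns 6.200 to the group, so the social optimum is full contribution by everyone: group total = 6.200 × 290 = 1798.00.
Efficiency loss = (6.200 − 1) × 290 = 1508.00.

1508.00 gold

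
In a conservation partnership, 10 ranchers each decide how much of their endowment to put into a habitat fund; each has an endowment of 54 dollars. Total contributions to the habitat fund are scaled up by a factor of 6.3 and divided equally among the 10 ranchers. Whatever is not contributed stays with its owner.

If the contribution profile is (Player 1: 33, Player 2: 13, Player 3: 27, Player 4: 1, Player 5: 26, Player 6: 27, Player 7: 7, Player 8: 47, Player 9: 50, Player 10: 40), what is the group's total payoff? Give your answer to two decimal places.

Total contributed: 33 + 13 + 27 + 1 + 26 + 27 + 7 + 47 + 50 + 40 = 271; total kept: 10 × 54 − 271 = 269.
The habitat fund pays out 6.3 × 271 = 1707.30 in aggregate.
Group total = 269 + 1707.30 = 1976.30.

1976.30 dollars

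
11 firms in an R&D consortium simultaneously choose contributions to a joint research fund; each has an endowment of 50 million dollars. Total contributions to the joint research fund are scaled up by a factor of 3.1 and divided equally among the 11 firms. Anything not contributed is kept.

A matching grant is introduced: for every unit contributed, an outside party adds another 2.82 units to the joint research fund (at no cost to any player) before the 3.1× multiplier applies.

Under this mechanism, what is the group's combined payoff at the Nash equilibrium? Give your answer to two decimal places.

Under the mechanism each unit contributed yields 3.1 × 3.82 / 11 = 1.0765 back to its contributor per unit of net cost, which exceeds 1, making full contribution the dominant choice for everyone.
So the Nash equilibrium is full contribution by all 11; the group earns 3.1 × 3.82 × 550 = 6513.10.

6513.10 million dollars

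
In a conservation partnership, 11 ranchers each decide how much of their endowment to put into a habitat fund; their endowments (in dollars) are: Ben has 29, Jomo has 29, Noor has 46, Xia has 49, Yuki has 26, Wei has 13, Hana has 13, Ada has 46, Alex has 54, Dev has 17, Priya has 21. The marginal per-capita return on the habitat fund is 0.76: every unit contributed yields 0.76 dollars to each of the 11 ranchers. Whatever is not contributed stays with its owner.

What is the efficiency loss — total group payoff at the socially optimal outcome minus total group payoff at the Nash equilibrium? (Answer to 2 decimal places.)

2524.48 dollars

The private return per contributed unit is 0.76 < 1 for everyone, so the Nash equilibrium is zero contribution and the group total is Σ E_j = 29 + 29 + 46 + 49 + 26 + 13 + 13 + 46 + 54 + 17 + 21 = 343.
Each contributed unit returns 8.360 to the group, so the social optimum is full contribution by everyone: group total = 8.360 × 343 = 2867.48.
Efficiency loss = (8.360 − 1) × 343 = 2524.48.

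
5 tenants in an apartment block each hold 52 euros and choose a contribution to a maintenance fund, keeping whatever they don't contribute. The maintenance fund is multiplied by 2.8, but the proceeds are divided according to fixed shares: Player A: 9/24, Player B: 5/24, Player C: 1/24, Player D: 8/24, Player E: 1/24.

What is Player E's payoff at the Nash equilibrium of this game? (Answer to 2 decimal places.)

Player j's private return per contributed unit is 2.8 × (j's share). Contributing is weakly dominant for j when that share is at least 1/2.8 = 0.3571, and contributing 0 is dominant otherwise.
The only share above 0.3571 is Player A's 9/24, contributing 52; the remaining 4 contribute 0. Total contributed: 52.
Player E keeps 52 and receives 2.8 × 52 × 1/24 = 6.07 from the maintenance fund, for a payoff of 58.07.

58.07 euros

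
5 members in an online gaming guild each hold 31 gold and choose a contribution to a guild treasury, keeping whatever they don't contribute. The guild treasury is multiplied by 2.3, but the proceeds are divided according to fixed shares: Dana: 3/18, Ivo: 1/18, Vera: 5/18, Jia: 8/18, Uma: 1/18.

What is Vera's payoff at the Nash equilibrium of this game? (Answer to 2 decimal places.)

50.81 gold

A player with share s gets back 2.3·s per unit contributed, so full contribution is dominant for anyone with s > 1/2.3 = 0.4348 and zero contribution is dominant for anyone below.
The only share above 0.4348 is Jia's 8/18, contributing 31; the remaining 4 contribute 0. Total contributed: 31.
Vera keeps 31 and receives 2.3 × 31 × 5/18 = 19.81 from the guild treasury, for a payoff of 50.81.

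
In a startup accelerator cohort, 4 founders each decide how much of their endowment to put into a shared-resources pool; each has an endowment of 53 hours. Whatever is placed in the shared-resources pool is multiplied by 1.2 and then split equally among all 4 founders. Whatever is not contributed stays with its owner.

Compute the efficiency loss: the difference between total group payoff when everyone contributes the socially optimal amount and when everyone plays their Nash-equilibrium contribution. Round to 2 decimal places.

42.40 hours

Each contributed unit returns 1.2/4 = 0.3000 to its contributor — below 1 — so contributing 0 is dominant for every player. At the Nash equilibrium everyone keeps their 53, and the group total is 4 × 53 = 212.
Each contributed unit returns 1.200 to the group as a whole (0.3000 to each of 4 players), which exceeds 1, so the social optimum is full contribution: group total = 1.200 × 212 = 254.40.
Efficiency loss = 254.40 − 212 = 42.40.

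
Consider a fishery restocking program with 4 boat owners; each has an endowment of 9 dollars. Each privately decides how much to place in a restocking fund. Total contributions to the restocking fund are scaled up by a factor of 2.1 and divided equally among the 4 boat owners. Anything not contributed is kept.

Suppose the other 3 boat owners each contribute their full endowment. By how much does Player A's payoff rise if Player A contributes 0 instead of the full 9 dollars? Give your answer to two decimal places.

Switching from a contribution of 9 to 0 lets Player A keep an extra 9 dollars, but lowers the restocking fund by 9, which costs Player A their own share of that drop: 2.1/4 × 9 = 4.72.
Net gain = 9 − 4.72 = 4.28. The private return per contributed unit (0.5250) is below 1, so free-riding is indeed the best response regardless of what the others do.

4.28 dollars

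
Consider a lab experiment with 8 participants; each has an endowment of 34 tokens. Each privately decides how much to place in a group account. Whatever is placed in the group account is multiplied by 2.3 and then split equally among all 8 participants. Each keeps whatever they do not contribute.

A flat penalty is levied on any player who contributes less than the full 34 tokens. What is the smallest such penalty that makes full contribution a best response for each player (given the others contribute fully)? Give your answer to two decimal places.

24.23 tokens

Given the others contribute fully, the best deviation is to contribute 0 (any partial contribution still incurs the fine and gives up units whose private return 0.2875 is below 1).
Deviating from 34 to 0 saves 34 tokens but forfeits the deviator's share of the drop in the group account: 2.3/8 × 34 = 9.77.
So the deviation gain is 34 − 9.77 = 24.23, and the fine must be at least 24.23 tokens to wipe it out.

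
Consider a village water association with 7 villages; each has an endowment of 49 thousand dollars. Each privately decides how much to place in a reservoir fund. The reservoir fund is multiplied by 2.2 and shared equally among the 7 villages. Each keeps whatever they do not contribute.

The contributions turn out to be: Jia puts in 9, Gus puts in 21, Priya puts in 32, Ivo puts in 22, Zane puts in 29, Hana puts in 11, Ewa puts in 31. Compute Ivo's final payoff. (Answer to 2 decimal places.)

75.71 thousand dollars

Total contributed: 9 + 21 + 32 + 22 + 29 + 11 + 31 = 155.
Each receives 2.2 × 155 / 7 = 48.71 from the reservoir fund.
Ivo keeps 49 − 22 = 27, so Ivo's payoff is 27 + 48.71 = 75.71.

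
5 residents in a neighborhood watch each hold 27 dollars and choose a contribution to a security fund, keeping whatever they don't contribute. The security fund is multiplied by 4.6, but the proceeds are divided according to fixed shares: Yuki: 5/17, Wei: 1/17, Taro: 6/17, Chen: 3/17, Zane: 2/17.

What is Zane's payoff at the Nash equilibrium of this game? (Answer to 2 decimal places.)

56.22 dollars

Player j's private return per contributed unit is 4.6 × (j's share). Contributing is weakly dominant for j when that share is at least 1/4.6 = 0.2174, and contributing 0 is dominant otherwise.
The shares above 0.2174 belong to Yuki and Taro, contributing 27 each; the remaining 3 contribute 0. Total contributed: 54.
Zane keeps 27 and receives 4.6 × 54 × 2/17 = 29.22 from the security fund, for a payoff of 56.22.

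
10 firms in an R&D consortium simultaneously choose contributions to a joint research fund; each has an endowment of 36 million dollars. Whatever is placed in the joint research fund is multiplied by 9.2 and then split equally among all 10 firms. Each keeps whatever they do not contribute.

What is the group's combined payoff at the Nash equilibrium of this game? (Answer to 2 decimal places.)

360.00 million dollars

Each contributed unit returns 9.2/10 = 0.9200 to its contributor — below 1 — so contributing 0 is dominant for every player. At the Nash equilibrium everyone keeps their 36, and the group total is 10 × 36 = 360.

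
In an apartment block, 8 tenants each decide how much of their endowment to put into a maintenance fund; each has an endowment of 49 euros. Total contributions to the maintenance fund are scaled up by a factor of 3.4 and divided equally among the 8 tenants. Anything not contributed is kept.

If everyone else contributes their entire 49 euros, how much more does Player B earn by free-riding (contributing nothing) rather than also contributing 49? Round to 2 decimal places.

Switching from a contribution of 49 to 0 lets Player B keep an extra 49 euros, but lowers the maintenance fund by 49, which costs Player B their own share of that drop: 3.4/8 × 49 = 20.82.
Net gain = 49 − 20.82 = 28.18. The private return per contributed unit (0.4250) is below 1, so free-riding is indeed the best response regardless of what the others do.

28.18 euros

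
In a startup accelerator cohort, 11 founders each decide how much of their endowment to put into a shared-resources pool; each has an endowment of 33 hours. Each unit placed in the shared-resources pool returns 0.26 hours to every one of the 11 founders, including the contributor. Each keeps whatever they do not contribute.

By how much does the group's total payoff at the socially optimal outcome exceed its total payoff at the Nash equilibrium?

The private return per contributed unit is 0.26 < 1, so contributing 0 is dominant for every player. At the Nash equilibrium everyone keeps their 33, and the group total is 11 × 33 = 363.
Each contributed unit returns 2.860 to the group as a whole (0.26 to each of 11 players), which exceeds 1, so the social optimum is full contribution: group total = 2.860 × 363 = 1038.18.
Efficiency loss = 1038.18 − 363 = 675.18.

675.18 hours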